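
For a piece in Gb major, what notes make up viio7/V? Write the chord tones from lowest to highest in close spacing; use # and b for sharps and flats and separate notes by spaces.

viio7/V is a secondary leading-tone chord. The target V is Db in Gb major; the applied chord is rooted a semitone below, on C.
Building a fully diminished seventh chord on C gives C-Eb-Gb-Bbb.

C Eb Gb Bbb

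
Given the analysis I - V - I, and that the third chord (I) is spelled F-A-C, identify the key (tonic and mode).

The chord F is a major triad rooted on F; its label is I.
If F is scale degree 1 and the mode makes that degree carry a major triad, the tonic is F and the mode is major.

F major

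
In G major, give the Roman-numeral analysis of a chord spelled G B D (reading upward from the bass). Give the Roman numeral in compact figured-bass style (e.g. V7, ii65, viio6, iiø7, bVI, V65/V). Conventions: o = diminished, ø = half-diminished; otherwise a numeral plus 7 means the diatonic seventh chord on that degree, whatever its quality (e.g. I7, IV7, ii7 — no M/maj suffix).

I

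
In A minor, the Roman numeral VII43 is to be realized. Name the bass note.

VII in A minor has root G; the chord is G-B-D-F.
The figure 43 means second inversion — the fifth is in the bass.

D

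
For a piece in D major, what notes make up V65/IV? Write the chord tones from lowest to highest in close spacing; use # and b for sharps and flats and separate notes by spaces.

F# A C D

The slash means an applied dominant: we want the dominant of IV. In D major, IV is G major, and its dominant is built on D.
Building a dominant seventh chord on D gives D-F#-A-C.
With the 65 figure the chord is in first inversion; from the bass F# upward in close position it reads F#-A-C-D.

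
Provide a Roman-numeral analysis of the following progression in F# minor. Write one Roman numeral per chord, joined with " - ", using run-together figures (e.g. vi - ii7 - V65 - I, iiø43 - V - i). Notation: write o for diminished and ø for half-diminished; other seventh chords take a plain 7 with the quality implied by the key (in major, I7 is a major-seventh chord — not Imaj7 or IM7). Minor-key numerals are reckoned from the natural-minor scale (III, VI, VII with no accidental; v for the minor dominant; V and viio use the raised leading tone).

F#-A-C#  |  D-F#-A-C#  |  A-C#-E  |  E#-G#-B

i - VI7 - III - viio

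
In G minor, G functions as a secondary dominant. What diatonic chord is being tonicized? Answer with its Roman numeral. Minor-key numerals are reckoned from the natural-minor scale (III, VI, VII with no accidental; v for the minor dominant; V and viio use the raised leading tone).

The chord is a major triad on G.
A dominant resolves down a perfect fifth: G → C. In G minor, C is scale degree 4, i.e. iv.

iv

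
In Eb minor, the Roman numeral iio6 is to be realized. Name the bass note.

iio in Eb minor has root F; the chord is F-Ab-Cb.
The figure 6 means first inversion — the third is in the bass.

Ab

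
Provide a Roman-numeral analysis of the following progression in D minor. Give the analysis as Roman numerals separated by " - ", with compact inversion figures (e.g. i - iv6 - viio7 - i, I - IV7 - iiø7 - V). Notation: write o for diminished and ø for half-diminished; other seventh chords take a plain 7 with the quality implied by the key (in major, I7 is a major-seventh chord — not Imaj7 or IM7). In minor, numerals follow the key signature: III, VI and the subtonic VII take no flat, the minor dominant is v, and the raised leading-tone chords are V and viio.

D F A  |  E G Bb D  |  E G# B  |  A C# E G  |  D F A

D-F-A has root D, degree 1 in D minor, so i.
E-G-Bb-D: root E is the supertonic; half-diminished seventh chord there is iiø7.
E-G#-B is the secondary dominant of V (major triad on E): V/V.
A-C#-E-G: dominant seventh chord on A = scale degree 5 → V7.
D-F-A has root D, degree 1 in D minor, so i.

i - iiø7 - V/V - V7 - i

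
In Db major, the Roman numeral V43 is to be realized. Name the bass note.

Eb

V in Db major has root Ab; the chord is Ab-C-Eb-Gb.
The figure 43 means second inversion — the fifth is in the bass.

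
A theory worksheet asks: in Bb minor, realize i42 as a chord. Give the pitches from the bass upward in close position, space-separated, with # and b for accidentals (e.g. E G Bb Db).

Ab Bb Db F

The numeral's case and figure indicate a minor seventh chord. In Bb minor its root, the first degree, is Bb.
That chord is spelled Bb-Db-F-Ab.
The figured bass 42 indicates third inversion, placing the seventh (Ab) in the bass: Ab-Bb-Db-F.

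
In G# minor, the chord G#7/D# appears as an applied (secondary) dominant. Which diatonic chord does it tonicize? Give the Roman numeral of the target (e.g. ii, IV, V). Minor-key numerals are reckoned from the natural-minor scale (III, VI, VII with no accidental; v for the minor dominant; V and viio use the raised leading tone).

iv

The chord is a dominant seventh chord on G#.
A dominant resolves down a perfect fifth: G# → C#. In G# minor, C# is scale degree 4, i.e. iv.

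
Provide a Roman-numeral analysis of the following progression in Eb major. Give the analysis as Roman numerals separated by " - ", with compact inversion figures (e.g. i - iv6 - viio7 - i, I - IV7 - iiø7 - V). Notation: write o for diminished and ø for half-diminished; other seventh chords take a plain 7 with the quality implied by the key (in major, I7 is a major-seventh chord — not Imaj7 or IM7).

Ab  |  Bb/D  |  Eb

Ab: root Ab is the subdominant; major triad there is IV.
Bb/D has root Bb, degree 5 in Eb major, so V6.
Eb has root Eb, degree 1 in Eb major, so I.

IV - V6 - I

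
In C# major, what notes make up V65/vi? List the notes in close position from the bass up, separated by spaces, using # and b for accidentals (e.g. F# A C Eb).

V65/vi is a secondary dominant — the dominant seventh of vi. vi in C# major is A#, so the applied chord's root is E#, a perfect fifth above.
Building a dominant seventh chord on E# gives E#-G##-B#-D#.
With the 65 figure the chord is in first inversion; from the bass G## upward in close position it reads G##-B#-D#-E#.

G## B# D# E#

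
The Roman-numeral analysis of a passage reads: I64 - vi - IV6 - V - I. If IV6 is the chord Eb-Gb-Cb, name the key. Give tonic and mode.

The anchor chord is a major triad on Cb, labeled IV6.
If Cb is scale degree 4 and the mode makes that degree carry a major triad, the tonic is Gb and the mode is major.

Gb major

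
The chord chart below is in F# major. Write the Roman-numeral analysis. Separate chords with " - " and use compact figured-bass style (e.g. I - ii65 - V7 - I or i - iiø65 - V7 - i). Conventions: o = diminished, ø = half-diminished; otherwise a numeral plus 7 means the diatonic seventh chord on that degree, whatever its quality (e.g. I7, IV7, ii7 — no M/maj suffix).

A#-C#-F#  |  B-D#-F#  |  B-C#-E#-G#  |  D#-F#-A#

I6 - IV - V42 - vi

A#-C#-F#: root F# is the tonic; major triad there is I6.
B-D#-F# has root B, degree 4 in F# major, so IV.
B-C#-E#-G#: dominant seventh chord on C# = scale degree 5 → V42.
D#-F#-A#: minor triad on D# = scale degree 6 → vi.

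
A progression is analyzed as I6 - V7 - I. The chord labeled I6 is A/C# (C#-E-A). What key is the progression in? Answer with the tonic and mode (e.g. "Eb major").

The anchor chord is a major triad on A, labeled I6.
If A is scale degree 1 and the mode makes that degree carry a major triad, the tonic is A and the mode is major.

A major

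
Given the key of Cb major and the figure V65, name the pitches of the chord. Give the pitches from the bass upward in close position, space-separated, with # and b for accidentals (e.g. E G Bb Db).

In Cb major, scale degree 5 is Gb, and the diatonic chord built there is a dominant seventh chord.
Stacking thirds from Gb gives Gb-Bb-Db-Fb.
With the 65 figure the chord is in first inversion; from the bass Bb upward in close position it reads Bb-Db-Fb-Gb.

Bb Db Fb Gb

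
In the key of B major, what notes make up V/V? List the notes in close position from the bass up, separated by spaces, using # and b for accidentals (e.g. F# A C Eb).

C# E# G#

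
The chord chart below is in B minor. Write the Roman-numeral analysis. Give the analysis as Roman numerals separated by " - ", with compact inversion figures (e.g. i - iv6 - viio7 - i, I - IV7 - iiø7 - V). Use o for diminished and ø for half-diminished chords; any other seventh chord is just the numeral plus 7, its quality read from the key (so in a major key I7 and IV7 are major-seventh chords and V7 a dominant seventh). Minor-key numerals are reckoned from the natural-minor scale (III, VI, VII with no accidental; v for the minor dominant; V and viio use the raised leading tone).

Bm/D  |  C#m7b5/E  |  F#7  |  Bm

Bm/D: minor triad on B = scale degree 1 → i6.
C#m7b5/E: root C# is the supertonic; half-diminished seventh chord there is iiø65.
F#7 has root F#, degree 5 in B minor, so V7.
Bm has root B, degree 1 in B minor, so i.

i6 - iiø65 - V7 - i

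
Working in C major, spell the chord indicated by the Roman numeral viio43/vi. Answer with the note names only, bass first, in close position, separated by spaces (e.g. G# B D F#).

D F G# B

viio43/vi is a secondary leading-tone chord. The target vi is A in C major; the applied chord is rooted a semitone below, on G#.
Building a fully diminished seventh chord on G# gives G#-B-D-F.
With the 43 figure the chord is in second inversion; from the bass D upward in close position it reads D-F-G#-B.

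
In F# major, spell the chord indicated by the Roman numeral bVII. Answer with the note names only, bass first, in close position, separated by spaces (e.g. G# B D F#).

Scale degree 7 in F# major is E#; lowering it a half step gives E. bVII is a major triad on the lowered seventh degree (the subtonic), borrowed from the parallel minor.
So the chord is E-G#-B, a major triad.

E G# B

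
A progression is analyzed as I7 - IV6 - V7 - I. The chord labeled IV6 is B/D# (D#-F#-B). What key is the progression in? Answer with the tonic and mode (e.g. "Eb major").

IV6 is given as D#-F#-B — a major triad with root B.
Counting down 3 scale steps from B places the tonic on F#; a major triad on degree 4 is diatonic only in major.

F# major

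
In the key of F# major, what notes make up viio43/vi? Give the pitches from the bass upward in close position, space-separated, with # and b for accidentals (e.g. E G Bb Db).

G# B C## E#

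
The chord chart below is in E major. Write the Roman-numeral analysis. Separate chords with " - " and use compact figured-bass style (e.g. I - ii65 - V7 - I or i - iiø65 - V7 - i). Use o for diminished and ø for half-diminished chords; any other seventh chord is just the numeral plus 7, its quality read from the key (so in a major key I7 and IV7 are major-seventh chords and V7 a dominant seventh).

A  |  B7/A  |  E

IV - V42 - I

A: root A is the subdominant; major triad there is IV.
B7/A has root B, degree 5 in E major, so V42.
E: root E is the tonic; major triad there is I.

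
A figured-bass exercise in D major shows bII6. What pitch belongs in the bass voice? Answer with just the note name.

G

bII in D major has root Eb; the chord is Eb-G-Bb.
The figure 6 means first inversion — the third is in the bass.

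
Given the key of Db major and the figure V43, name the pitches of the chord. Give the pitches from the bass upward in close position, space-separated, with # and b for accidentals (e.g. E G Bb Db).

Eb Gb Ab C

The numeral's case and figure indicate a dominant seventh chord. In Db major its root, the fifth degree, is Ab.
That chord is spelled Ab-C-Eb-Gb.
The figured bass 43 indicates second inversion, placing the fifth (Eb) in the bass: Eb-Gb-Ab-C.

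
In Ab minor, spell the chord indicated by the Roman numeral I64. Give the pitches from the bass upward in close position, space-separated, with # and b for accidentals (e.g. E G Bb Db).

Eb Ab C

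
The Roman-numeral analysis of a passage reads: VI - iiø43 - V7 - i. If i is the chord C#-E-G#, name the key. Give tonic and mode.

C# minor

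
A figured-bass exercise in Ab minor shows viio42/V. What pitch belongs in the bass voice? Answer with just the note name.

Cb

The applied chord viio42/V is rooted on D: D-F-Ab-Cb.
The figure 42 means third inversion — the seventh is in the bass.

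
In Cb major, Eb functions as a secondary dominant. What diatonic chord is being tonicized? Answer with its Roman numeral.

vi

The chord is a major triad on Eb.
A dominant resolves down a perfect fifth: Eb → Ab. In Cb major, Ab is scale degree 6, i.e. vi.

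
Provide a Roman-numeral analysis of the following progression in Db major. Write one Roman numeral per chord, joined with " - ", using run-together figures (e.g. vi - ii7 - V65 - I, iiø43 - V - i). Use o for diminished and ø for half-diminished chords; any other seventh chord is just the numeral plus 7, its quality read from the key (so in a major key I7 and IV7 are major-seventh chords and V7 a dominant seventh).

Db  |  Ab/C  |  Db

I - V6 - I

Db: root Db is the tonic; major triad there is I.
Ab/C: major triad on Ab = scale degree 5 → V6.
Db has root Db, degree 1 in Db major, so I.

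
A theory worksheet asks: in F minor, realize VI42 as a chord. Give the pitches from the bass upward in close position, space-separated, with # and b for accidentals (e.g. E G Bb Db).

The numeral's case and figure indicate a major seventh chord. In F minor its root, scale degree 6, is Db.
Stacking thirds from Db gives Db-F-Ab-C.
With the 42 figure the chord is in third inversion; from the bass C upward in close position it reads C-Db-F-Ab.

C Db F Ab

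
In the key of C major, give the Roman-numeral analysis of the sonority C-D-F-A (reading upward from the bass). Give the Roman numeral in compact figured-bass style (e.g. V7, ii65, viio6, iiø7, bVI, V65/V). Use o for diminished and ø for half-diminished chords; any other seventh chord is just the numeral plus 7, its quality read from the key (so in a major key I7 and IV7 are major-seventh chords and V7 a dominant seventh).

ii42

Stacked in thirds the chord is D-F-A-C: a minor seventh chord on D.
D is scale degree 2 in C major, and a minor seventh chord on that degree is written ii7.
With C in the bass the chord is in third inversion, so the figured bass is 42.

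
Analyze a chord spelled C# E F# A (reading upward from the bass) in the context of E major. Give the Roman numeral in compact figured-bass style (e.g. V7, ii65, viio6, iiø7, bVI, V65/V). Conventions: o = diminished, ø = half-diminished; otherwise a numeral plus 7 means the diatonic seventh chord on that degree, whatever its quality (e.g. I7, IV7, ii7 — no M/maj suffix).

ii43

The pitches F#-A-C#-E form a minor seventh chord rooted on F#.
F# is scale degree 2 in E major, and a minor seventh chord on that degree is written ii7.
With C# in the bass the chord is in second inversion, so the figured bass is 43.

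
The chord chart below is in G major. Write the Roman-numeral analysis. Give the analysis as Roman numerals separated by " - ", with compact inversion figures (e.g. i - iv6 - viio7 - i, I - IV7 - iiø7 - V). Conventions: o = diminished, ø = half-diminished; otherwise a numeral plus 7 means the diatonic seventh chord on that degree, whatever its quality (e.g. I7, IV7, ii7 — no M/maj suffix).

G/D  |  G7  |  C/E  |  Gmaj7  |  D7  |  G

I64 - V7/IV - IV6 - I7 - V7 - I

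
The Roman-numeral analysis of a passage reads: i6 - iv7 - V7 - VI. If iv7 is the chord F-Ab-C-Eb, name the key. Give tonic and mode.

C minor

The chord Fm7 is a minor seventh chord rooted on F; its label is iv7.
iv7 on F implies F is the subdominant; that puts the tonic at C, and the lowercase numeral fits minor mode.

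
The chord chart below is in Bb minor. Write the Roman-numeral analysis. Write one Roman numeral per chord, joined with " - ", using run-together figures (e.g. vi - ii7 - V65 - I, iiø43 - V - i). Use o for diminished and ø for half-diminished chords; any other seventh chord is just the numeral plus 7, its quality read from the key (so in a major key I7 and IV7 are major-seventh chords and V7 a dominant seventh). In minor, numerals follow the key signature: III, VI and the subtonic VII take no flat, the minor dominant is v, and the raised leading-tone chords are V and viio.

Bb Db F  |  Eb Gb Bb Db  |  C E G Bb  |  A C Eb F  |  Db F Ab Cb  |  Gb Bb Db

i - iv7 - V7/V - V65 - V7/VI - VI

Bb-Db-F has root Bb, degree 1 in Bb minor, so i.
Eb-Gb-Bb-Db has root Eb, degree 4 in Bb minor, so iv7.
C-E-G-Bb is the secondary dominant of V (dominant seventh chord on C): V7/V.
A-C-Eb-F: root F is the dominant; dominant seventh chord there is V65.
Db-F-Ab-Cb is the secondary dominant of VI (dominant seventh chord on Db): V7/VI.
Gb-Bb-Db: root Gb is the submediant; major triad there is VI.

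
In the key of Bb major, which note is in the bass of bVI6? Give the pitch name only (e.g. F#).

Bb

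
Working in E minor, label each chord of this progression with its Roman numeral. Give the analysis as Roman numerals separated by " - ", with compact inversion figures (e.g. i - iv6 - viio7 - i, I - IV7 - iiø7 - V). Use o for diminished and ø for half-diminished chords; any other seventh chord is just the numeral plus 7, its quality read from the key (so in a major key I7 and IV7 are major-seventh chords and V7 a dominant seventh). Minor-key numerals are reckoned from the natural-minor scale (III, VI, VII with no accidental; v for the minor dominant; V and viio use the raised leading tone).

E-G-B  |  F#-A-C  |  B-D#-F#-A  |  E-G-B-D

i - iio - V7 - i7

E-G-B: root E is the tonic; minor triad there is i.
F#-A-C has root F#, degree 2 in E minor, so iio.
B-D#-F#-A: root B is the dominant; dominant seventh chord there is V7.
E-G-B-D has root E, degree 1 in E minor, so i7.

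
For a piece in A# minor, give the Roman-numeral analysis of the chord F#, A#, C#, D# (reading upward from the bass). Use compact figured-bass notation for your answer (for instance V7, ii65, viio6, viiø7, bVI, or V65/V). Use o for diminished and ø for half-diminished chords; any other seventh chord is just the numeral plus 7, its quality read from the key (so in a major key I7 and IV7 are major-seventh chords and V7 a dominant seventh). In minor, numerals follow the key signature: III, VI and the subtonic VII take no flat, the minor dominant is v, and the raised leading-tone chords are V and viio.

iv65

The pitches D#-F#-A#-C# form a minor seventh chord rooted on D#.
D# is scale degree 4 in A# minor, and a minor seventh chord on that degree is written iv7.
With F# in the bass the chord is in first inversion, so the figured bass is 65.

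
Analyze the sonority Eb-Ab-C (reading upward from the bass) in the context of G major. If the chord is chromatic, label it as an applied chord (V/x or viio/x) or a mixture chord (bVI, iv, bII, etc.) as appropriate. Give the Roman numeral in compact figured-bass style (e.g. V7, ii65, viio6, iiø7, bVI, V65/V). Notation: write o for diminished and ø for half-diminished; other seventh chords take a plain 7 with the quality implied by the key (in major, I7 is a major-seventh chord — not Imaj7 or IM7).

bII64

Stacked in thirds the chord is Ab-C-Eb: a major triad on Ab.
Ab is the lowered second degree of G major (diatonic 2 would be A). This is the Neapolitan chord — a major triad on the lowered second degree.
With Eb in the bass the chord is in second inversion, so the figured bass is 64.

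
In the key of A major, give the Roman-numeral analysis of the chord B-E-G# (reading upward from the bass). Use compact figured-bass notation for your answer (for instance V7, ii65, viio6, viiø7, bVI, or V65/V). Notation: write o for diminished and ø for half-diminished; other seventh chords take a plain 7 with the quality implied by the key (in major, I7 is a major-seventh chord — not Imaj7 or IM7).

The pitches E-G#-B form a major triad rooted on E.
In A major, E is the dominant; the diatonic major triad there is V.
With B in the bass the chord is in second inversion, so the figured bass is 64.

V64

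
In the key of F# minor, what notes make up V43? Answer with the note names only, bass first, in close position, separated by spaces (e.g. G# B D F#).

G# B C# E#

In F# minor, scale degree 5 is C#. The dominant is major (leading tone raised), so V is a dominant seventh chord.
Stacking thirds from C# gives C#-E#-G#-B.
The figured bass 43 indicates second inversion, placing the fifth (G#) in the bass: G#-B-C#-E#.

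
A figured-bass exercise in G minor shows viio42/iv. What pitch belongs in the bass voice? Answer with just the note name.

Ab

The applied chord viio42/iv is rooted on B: B-D-F-Ab.
The figure 42 means third inversion — the seventh is in the bass.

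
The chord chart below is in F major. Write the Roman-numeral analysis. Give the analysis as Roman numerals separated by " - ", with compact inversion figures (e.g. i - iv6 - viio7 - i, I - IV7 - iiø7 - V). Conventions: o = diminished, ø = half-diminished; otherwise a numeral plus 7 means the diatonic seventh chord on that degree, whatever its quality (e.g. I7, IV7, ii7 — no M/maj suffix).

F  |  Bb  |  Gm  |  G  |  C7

F: root F is the tonic; major triad there is I.
Bb: root Bb is the subdominant; major triad there is IV.
Gm: root G is the supertonic; minor triad there is ii.
G: chromatic; G is V of V, so V/V.
C7: dominant seventh chord on C = scale degree 5 → V7.

I - IV - ii - V/V - V7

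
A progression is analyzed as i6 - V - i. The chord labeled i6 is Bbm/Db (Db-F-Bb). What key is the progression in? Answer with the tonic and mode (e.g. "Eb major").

Bb minor

i6 is given as Db-F-Bb — a minor triad with root Bb.
If Bb is scale degree 1 and the mode makes that degree carry a minor triad, the tonic is Bb and the mode is minor.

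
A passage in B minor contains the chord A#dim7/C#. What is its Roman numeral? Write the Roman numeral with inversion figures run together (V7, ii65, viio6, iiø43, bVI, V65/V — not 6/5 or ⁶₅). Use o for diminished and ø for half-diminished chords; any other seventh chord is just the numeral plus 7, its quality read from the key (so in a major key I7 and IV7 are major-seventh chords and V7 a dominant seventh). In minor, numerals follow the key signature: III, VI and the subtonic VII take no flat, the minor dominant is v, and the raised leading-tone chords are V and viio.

viio65

The pitches A#-C#-E-G form a fully diminished seventh chord rooted on A#.
A# is scale degree 7 in B minor, and a fully diminished seventh chord on that degree is written viio7.
With C# in the bass the chord is in first inversion, so the figured bass is 65.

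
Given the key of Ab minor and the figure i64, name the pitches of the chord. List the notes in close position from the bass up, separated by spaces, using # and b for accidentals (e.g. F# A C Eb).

In Ab minor, the first degree is Ab, and the diatonic chord built there is a minor triad.
That chord is spelled Ab-Cb-Eb.
With the 64 figure the chord is in second inversion; from the bass Eb upward in close position it reads Eb-Ab-Cb.

Eb Ab Cb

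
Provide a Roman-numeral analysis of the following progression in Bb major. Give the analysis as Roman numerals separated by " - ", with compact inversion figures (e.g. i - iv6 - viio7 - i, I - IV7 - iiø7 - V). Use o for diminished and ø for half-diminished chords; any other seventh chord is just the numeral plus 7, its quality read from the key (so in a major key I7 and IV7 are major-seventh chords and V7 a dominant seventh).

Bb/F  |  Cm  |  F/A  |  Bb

Bb/F: root Bb is the tonic; major triad there is I64.
Cm: root C is the supertonic; minor triad there is ii.
F/A: root F is the dominant; major triad there is V6.
Bb: major triad on Bb = scale degree 1 → I.

I64 - ii - V6 - I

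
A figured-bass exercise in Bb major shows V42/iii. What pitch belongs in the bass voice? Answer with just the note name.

The applied chord V42/iii is rooted on A: A-C#-E-G.
The figure 42 means third inversion — the seventh is in the bass.

G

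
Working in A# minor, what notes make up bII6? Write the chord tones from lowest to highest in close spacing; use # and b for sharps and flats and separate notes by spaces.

D# F# B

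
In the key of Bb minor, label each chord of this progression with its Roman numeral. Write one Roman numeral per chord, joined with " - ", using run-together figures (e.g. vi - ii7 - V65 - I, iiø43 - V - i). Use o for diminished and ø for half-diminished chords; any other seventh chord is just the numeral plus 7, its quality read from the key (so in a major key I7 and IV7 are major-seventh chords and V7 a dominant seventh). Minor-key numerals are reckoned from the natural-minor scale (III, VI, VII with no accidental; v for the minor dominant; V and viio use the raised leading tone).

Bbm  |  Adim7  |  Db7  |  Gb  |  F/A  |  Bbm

Bbm: minor triad on Bb = scale degree 1 → i.
Adim7: fully diminished seventh chord on A = scale degree 7 → viio7.
Db7: chromatic; Db is V of VI, so V7/VI.
Gb: major triad on Gb = scale degree 6 → VI.
F/A has root F, degree 5 in Bb minor, so V6.
Bbm: minor triad on Bb = scale degree 1 → i.

i - viio7 - V7/VI - VI - V6 - i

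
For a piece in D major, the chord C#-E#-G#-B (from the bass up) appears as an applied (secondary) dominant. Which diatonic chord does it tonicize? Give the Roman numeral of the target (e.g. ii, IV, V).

iii

The chord is a dominant seventh chord on C#.
A dominant resolves down a perfect fifth: C# → F#. In D major, F# is scale degree 3, i.e. iii.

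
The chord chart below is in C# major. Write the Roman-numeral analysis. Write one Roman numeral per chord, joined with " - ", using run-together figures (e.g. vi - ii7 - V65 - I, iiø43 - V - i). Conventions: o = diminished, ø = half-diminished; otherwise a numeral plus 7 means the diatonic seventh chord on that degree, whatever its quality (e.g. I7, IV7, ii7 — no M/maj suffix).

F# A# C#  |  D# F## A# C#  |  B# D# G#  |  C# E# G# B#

F#-A#-C#: major triad on F# = scale degree 4 → IV.
D#-F##-A#-C#: chromatic; D# is V of V, so V7/V.
B#-D#-G#: root G# is the dominant; major triad there is V6.
C#-E#-G#-B#: root C# is the tonic; major seventh chord there is I7.

IV - V7/V - V6 - I7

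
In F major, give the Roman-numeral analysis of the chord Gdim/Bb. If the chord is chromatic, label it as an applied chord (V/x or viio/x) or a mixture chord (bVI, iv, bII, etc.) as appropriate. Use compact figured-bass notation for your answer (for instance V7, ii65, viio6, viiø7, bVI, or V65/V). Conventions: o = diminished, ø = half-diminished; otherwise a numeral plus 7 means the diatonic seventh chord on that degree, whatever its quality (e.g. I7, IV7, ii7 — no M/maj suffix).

Stacked in thirds the chord is G-Bb-Db: a diminished triad on G.
G is the second degree of F major. This is the diminished supertonic triad, borrowed from the parallel minor.
With Bb in the bass the chord is in first inversion, so the figured bass is 6.

iio6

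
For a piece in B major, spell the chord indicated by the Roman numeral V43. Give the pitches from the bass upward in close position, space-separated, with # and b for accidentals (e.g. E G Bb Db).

In B major, the fifth degree is F#, and the diatonic chord built there is a dominant seventh chord.
Stacking thirds from F# gives F#-A#-C#-E.
The figured bass 43 indicates second inversion, placing the fifth (C#) in the bass: C#-E-F#-A#.

C# E F# A#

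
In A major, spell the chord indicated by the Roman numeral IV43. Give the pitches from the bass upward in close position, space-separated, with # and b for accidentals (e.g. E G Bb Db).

A C# D F#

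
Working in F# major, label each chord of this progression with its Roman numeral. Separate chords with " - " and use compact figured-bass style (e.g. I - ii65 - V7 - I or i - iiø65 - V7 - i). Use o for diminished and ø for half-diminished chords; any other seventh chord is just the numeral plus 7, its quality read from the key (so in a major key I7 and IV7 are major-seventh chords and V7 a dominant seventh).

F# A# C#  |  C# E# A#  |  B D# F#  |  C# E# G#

I - iii6 - IV - V

F#-A#-C# has root F#, degree 1 in F# major, so I.
C#-E#-A# has root A#, degree 3 in F# major, so iii6.
B-D#-F#: root B is the subdominant; major triad there is IV.
C#-E#-G#: major triad on C# = scale degree 5 → V.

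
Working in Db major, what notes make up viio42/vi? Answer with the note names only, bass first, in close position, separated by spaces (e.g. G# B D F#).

Gb A C Eb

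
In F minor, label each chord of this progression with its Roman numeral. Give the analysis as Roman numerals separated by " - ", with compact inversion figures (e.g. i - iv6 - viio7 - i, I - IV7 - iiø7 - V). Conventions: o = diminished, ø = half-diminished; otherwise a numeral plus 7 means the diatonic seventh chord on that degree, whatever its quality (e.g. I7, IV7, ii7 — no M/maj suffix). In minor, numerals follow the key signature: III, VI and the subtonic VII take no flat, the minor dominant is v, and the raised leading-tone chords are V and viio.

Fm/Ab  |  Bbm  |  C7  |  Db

Fm/Ab has root F, degree 1 in F minor, so i6.
Bbm: root Bb is the subdominant; minor triad there is iv.
C7: dominant seventh chord on C = scale degree 5 → V7.
Db: root Db is the submediant; major triad there is VI.

i6 - iv - V7 - VI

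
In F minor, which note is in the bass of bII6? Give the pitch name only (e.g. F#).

bII in F minor has root Gb; the chord is Gb-Bb-Db.
The figure 6 means first inversion — the third is in the bass.

Bb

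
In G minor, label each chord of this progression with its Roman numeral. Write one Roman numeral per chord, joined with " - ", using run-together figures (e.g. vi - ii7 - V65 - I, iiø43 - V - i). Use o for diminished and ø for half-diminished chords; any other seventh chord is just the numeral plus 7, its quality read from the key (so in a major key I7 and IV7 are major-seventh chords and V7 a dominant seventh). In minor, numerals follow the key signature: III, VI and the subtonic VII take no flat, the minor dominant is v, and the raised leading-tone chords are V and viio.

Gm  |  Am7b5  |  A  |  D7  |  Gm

Gm has root G, degree 1 in G minor, so i.
Am7b5 has root A, degree 2 in G minor, so iiø7.
A: chromatic; A is V of V, so V/V.
D7: root D is the dominant; dominant seventh chord there is V7.
Gm has root G, degree 1 in G minor, so i.

i - iiø7 - V/V - V7 - i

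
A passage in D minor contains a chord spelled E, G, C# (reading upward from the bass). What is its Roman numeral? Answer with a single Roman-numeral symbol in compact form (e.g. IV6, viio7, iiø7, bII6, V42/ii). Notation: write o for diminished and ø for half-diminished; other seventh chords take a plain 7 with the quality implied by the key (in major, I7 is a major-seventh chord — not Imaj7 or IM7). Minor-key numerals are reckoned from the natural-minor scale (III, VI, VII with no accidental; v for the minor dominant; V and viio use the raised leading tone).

viio6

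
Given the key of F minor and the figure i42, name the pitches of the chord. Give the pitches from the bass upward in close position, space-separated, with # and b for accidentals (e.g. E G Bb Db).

The numeral's case and figure indicate a minor seventh chord. In F minor its root, the first degree, is F.
Stacking thirds from F gives F-Ab-C-Eb.
The figured bass 42 indicates third inversion, placing the seventh (Eb) in the bass: Eb-F-Ab-C.

Eb F Ab C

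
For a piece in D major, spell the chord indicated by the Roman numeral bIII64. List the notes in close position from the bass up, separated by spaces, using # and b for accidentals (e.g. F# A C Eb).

C F A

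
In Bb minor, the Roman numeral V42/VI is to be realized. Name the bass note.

Cb

The applied chord V42/VI is rooted on Db: Db-F-Ab-Cb.
The figure 42 means third inversion — the seventh is in the bass.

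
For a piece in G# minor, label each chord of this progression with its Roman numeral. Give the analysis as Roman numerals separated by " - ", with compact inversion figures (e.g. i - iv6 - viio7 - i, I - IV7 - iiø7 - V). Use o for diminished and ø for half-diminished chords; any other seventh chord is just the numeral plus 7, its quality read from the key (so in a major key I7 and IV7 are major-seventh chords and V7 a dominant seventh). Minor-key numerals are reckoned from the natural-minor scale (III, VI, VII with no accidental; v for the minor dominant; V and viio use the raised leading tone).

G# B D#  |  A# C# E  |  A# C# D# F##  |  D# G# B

G#-B-D#: root G# is the tonic; minor triad there is i.
A#-C#-E has root A#, degree 2 in G# minor, so iio.
A#-C#-D#-F##: dominant seventh chord on D# = scale degree 5 → V43.
D#-G#-B: minor triad on G# = scale degree 1 → i64.

i - iio - V43 - i64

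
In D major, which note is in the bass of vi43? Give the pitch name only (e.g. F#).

vi in D major has root B; the chord is B-D-F#-A.
The figure 43 means second inversion — the fifth is in the bass.

F#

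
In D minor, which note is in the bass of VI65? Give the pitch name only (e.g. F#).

VI in D minor has root Bb; the chord is Bb-D-F-A.
The figure 65 means first inversion — the third is in the bass.

D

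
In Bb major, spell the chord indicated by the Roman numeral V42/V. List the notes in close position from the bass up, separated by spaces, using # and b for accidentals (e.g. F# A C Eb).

Bb C E G

The slash means an applied dominant: we want the dominant of V. In Bb major, V is F major, and its dominant is built on C.
Building a dominant seventh chord on C gives C-E-G-Bb.
With the 42 figure the chord is in third inversion; from the bass Bb upward in close position it reads Bb-C-E-G.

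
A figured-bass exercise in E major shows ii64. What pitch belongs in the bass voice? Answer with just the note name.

C#

ii in E major has root F#; the chord is F#-A-C#.
The figure 64 means second inversion — the fifth is in the bass.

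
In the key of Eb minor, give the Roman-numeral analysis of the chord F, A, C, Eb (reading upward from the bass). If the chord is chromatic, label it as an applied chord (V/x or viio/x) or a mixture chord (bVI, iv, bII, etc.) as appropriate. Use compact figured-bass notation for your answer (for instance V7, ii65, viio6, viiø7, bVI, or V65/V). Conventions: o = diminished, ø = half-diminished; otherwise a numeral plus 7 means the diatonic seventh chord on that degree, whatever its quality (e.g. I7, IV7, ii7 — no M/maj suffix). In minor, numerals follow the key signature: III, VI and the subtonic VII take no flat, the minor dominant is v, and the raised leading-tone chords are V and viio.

V7/V

Stacked in thirds the chord is F-A-C-Eb: a dominant seventh chord on F.
F is not a diatonic chord root with this quality in Eb minor, but it lies a perfect fifth above Bb (V), so the chord functions as an applied dominant of V.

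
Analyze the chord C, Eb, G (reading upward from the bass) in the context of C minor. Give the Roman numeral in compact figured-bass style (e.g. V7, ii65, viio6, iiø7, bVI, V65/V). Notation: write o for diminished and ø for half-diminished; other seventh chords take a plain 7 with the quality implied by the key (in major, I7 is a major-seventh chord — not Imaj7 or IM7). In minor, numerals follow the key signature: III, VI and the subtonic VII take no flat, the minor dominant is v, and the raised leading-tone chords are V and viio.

The pitches C-Eb-G form a minor triad rooted on C.
C is scale degree 1 in C minor, and a minor triad on that degree is written i.

i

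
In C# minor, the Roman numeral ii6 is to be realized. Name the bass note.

F#

ii in C# minor has root D#; the chord is D#-F#-A#.
The figure 6 means first inversion — the third is in the bass.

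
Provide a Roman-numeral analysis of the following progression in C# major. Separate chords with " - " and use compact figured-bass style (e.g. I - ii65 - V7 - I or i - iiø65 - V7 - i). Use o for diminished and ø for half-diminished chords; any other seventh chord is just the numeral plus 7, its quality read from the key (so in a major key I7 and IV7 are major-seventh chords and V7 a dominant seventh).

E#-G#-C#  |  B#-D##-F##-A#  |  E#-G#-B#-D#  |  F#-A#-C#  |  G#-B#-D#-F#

E#-G#-C#: root C# is the tonic; major triad there is I6.
B#-D##-F##-A#: a dominant seventh chord on B#, the applied dominant of iii → V7/iii.
E#-G#-B#-D# has root E#, degree 3 in C# major, so iii7.
F#-A#-C#: root F# is the subdominant; major triad there is IV.
G#-B#-D#-F#: root G# is the dominant; dominant seventh chord there is V7.

I6 - V7/iii - iii7 - IV - V7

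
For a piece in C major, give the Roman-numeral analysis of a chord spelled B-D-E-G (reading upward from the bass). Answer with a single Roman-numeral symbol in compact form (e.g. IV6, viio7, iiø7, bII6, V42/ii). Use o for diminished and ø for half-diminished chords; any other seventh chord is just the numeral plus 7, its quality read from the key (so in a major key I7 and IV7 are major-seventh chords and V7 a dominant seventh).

iii43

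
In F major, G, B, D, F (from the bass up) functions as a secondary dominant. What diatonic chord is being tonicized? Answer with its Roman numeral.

V

The chord is a dominant seventh chord on G.
A dominant resolves down a perfect fifth: G → C. In F major, C is scale degree 5, i.e. V.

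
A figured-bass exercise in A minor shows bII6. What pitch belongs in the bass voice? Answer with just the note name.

D

bII in A minor has root Bb; the chord is Bb-D-F.
The figure 6 means first inversion — the third is in the bass.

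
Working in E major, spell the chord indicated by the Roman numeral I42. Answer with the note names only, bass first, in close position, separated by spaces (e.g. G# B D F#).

D# E G# B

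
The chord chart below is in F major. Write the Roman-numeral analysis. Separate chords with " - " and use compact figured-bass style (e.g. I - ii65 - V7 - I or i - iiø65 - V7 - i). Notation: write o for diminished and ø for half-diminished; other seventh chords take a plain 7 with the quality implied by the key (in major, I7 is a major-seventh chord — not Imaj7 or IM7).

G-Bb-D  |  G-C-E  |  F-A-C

G-Bb-D has root G, degree 2 in F major, so ii.
G-C-E has root C, degree 5 in F major, so V64.
F-A-C: major triad on F = scale degree 1 → I.

ii - V64 - I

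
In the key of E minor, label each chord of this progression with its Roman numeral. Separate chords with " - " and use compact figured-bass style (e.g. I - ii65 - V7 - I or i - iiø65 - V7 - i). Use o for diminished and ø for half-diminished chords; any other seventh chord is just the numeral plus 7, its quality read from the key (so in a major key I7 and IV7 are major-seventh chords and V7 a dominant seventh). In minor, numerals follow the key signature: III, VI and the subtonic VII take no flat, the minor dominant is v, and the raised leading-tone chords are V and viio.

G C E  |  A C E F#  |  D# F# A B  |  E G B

VI64 - iiø65 - V65 - i

G-C-E: root C is the submediant; major triad there is VI64.
A-C-E-F#: root F# is the supertonic; half-diminished seventh chord there is iiø65.
D#-F#-A-B: dominant seventh chord on B = scale degree 5 → V65.
E-G-B: root E is the tonic; minor triad there is i.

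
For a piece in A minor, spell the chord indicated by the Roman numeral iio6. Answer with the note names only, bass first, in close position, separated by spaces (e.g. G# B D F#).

In A minor, the second degree is B, and the diatonic chord built there is a diminished triad.
Stacking thirds from B gives B-D-F.
With the 6 figure the chord is in first inversion; from the bass D upward in close position it reads D-F-B.

D F B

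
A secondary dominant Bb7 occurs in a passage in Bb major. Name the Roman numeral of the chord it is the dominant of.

IV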